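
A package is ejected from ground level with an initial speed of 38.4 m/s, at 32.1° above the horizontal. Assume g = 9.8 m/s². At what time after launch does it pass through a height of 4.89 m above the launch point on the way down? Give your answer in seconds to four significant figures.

3.909 s

Resolve: vₓ = 38.40 cos 32.1° = 32.53 m/s and v_y0 = 38.40 sin 32.1° = 20.41 m/s.
Height y(t) = 20.41 t − 4.900 t² = 4.89 gives 4.900 t² − 20.41 t + 4.89 = 0.
t = [20.41 ± √(20.41² − 2·9.80·4.89)] / 9.80 = (20.41 ± 17.90) / 9.80, so t = 0.2553 s or t = 3.909 s.
The descending-branch root is 3.909 s.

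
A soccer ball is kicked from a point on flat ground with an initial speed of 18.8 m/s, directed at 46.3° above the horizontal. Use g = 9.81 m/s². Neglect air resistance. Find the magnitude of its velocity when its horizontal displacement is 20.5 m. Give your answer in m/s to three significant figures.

13.1 m/s

vₓ = 18.80 cos 46.3° = 12.99 m/s; v_y0 = 18.80 sin 46.3° = 13.59 m/s.
At x = 20.5 m, t = x/vₓ = 20.5/12.99 = 1.578 s.
Vertical velocity there: v_y = v_y0 − g t = 13.59 − 9.81 × 1.578 = −1.891 m/s.
Speed: √(vₓ² + v_y²) = √(12.99² + 1.891²) = 13.13 m/s.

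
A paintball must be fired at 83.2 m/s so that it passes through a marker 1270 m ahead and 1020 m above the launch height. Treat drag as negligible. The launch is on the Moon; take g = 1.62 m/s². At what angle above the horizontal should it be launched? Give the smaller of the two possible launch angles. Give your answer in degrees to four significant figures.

48.93°

Trajectory: y = x tanθ − g x² (1 + tan²θ)/(2v₀²). With x = 1270, y = 1020, v₀ = 83.2, g = 1.62:
188.7 tan²θ − 1270 tanθ + (1209) = 0.
tanθ = [1270 ± √(1270² − 4 × 188.7 × (1209))] / (2 × 188.7) = (1270 ± 836.9) / 377.5, giving tanθ = 1.147 or 5.582.
θ = 48.93° or 79.84°; the smaller is 48.93°.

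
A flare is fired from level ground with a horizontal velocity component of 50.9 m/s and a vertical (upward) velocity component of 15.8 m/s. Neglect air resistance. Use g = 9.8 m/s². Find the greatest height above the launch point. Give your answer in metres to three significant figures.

12.7 m

At the apex v_y = 0, so H = v_y0²/(2g) = 15.80²/19.60 = 12.74 m.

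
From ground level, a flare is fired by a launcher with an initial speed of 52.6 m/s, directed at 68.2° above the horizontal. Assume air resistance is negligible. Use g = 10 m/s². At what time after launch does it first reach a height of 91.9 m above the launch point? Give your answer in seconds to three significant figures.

2.54 s

Components: vₓ = 52.60 cos 68.2° = 19.53 m/s, v_y0 = 52.60 sin 68.2° = 48.84 m/s.
Require v_y0 t − ½ g t² = 91.9, i.e. 5.000 t² − 48.84 t + 91.9 = 0.
t = [48.84 ± √(48.84² − 2·10.0·91.9)] / 10.0 = (48.84 ± 23.39) / 10.0, so t = 2.545 s or t = 7.223 s.
The first (ascending) time is 2.545 s.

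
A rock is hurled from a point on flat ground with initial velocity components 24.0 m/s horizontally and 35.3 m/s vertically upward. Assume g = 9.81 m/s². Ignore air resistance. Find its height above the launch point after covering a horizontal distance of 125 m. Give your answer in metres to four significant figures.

Time to reach x = 125 m: t = x/vₓ = 125/24.00 = 5.208 s.
Height: y = v_y0 t − ½ g t² = 35.30 × 5.208 − 4.905 × 5.208² = 183.9 − 133.1 = 50.80 m.

50.80 m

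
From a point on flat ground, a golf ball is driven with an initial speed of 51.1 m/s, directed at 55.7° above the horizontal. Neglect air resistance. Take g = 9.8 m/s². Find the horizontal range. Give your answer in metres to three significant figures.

248 m

Components: vₓ = 51.10 cos 55.7° = 28.80 m/s, v_y0 = 51.10 sin 55.7° = 42.21 m/s.
Flight time T = 2 v_y0 / g = 8.615 s.
Range: R = vₓ T = 28.80 × 8.615 = 248.1 m.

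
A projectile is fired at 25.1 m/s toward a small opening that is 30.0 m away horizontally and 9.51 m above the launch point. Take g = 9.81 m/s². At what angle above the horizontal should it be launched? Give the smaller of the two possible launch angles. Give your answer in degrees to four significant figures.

32.98°

Trajectory: y = x tanθ − g x² (1 + tan²θ)/(2v₀²). With x = 30.0, y = 9.51, v₀ = 25.1, g = 9.81:
7.007 tan²θ − 30.0 tanθ + (16.52) = 0.
tanθ = [30.0 ± √(30.0² − 4 × 7.007 × (16.52))] / (2 × 7.007) = (30.0 ± 20.91) / 14.01, giving tanθ = 0.6489 or 3.632.
θ = 32.98° or 74.61°; the smaller is 32.98°.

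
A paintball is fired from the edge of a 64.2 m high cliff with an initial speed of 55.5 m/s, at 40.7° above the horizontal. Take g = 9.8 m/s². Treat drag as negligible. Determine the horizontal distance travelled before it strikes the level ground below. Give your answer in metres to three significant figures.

373 m

Resolve: vₓ = 55.50 cos 40.7° = 42.08 m/s and v_y0 = 55.50 sin 40.7° = 36.19 m/s.
The projectile lands when y = 64.2 + (36.19) t − ½·9.80·t² = 0. Positive root: t = (36.19 + √(36.19² + 2·9.80·64.2)) / 9.80 = (36.19 + 50.68) / 9.80 = 8.864 s.
Horizontal distance: R = vₓ t = 42.08 × 8.864 = 373.0 m.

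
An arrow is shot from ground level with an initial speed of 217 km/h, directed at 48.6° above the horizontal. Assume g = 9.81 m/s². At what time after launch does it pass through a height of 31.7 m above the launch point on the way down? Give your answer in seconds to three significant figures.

Convert: 217 km/h = 217/3.6 = 60.28 m/s.
vₓ = 60.28 cos 48.6° = 39.86 m/s; v_y0 = 60.28 sin 48.6° = 45.22 m/s.
Require v_y0 t − ½ g t² = 31.7, i.e. 4.905 t² − 45.22 t + 31.7 = 0.
Quadratic formula: t = (45.22 ± √1422.4) / 9.81 = (45.22 ± 37.72) / 9.81 → t = 0.7645 s or 8.454 s.
The descending-branch root is 8.454 s.

8.45 s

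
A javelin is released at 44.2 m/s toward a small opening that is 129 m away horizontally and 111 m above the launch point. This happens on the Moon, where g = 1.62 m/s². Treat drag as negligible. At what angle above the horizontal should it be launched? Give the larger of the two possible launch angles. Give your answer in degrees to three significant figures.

86.8°

Trajectory: y = x tanθ − g x² (1 + tan²θ)/(2v₀²). With x = 129, y = 111, v₀ = 44.2, g = 1.62:
6.900 tan²θ − 129 tanθ + (117.9) = 0.
tanθ = [129 ± √(129² − 4 × 6.900 × (117.9))] / (2 × 6.900) = (129 ± 115.7) / 13.80, giving tanθ = 0.9636 or 17.73.
θ = 43.94° or 86.77°; the larger is 86.77°.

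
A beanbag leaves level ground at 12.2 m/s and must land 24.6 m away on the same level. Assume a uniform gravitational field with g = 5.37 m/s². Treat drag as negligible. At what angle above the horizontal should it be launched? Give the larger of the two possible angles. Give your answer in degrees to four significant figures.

R = v₀² sin 2θ / g gives sin 2θ = gR/v₀² = 5.37·24.6/12.2² = 0.8875.
2θ = 62.57° or 180° − 62.57° = 117.4°, so θ = 31.28° or 58.72°.
The larger angle is 58.72°.

58.72°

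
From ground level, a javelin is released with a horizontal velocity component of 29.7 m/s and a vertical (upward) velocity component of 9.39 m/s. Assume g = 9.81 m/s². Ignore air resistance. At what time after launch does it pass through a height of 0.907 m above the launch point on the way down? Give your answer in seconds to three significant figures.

Require v_y0 t − ½ g t² = 0.907, i.e. 4.905 t² − 9.390 t + 0.907 = 0.
t = [9.390 ± √(9.390² − 2·9.81·0.907)] / 9.81 = (9.390 ± 8.389) / 9.81, so t = 0.1020 s or t = 1.812 s.
The descending-branch root is 1.812 s.

1.81 s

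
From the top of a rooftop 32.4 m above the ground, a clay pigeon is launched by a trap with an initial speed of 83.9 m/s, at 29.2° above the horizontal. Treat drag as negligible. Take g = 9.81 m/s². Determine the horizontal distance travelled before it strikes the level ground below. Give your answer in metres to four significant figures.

664.5 m

vₓ = 83.90 cos 29.2° = 73.24 m/s; v_y0 = 83.90 sin 29.2° = 40.93 m/s.
With up positive and y = 0 at the ground: y(t) = 32.4 + (40.93) t − 4.905 t². Setting y = 0 and taking the positive root: t = [40.93 + √(40.93² + 2·9.81·32.4)] / 9.81 = (40.93 + 48.07) / 9.81 = 9.073 s.
Horizontal distance: R = vₓ t = 73.24 × 9.073 = 664.5 m.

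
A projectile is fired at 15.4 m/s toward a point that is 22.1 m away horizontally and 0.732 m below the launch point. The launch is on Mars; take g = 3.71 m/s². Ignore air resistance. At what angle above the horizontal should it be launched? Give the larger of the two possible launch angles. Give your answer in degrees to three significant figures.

79.9°

Trajectory: y = x tanθ − g x² (1 + tan²θ)/(2v₀²). With x = 22.1, y = −0.732, v₀ = 15.4, g = 3.71:
3.820 tan²θ − 22.1 tanθ + (3.088) = 0.
tanθ = [22.1 ± √(22.1² − 4 × 3.820 × (3.088))] / (2 × 3.820) = (22.1 ± 21.01) / 7.640, giving tanθ = 0.1433 or 5.642.
θ = 8.154° or 79.95°; the larger is 79.95°.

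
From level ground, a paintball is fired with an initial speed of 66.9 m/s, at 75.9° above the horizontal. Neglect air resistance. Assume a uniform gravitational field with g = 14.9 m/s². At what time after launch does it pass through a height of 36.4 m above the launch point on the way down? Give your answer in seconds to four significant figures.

Resolve: vₓ = 66.90 cos 75.9° = 16.30 m/s and v_y0 = 66.90 sin 75.9° = 64.88 m/s.
Height y(t) = 64.88 t − 7.450 t² = 36.4 gives 7.450 t² − 64.88 t + 36.4 = 0.
t = [64.88 ± √(64.88² − 2·14.9·36.4)] / 14.9 = (64.88 ± 55.90) / 14.9, so t = 0.6027 s or t = 8.107 s.
The descending-branch root is 8.107 s.

8.107 s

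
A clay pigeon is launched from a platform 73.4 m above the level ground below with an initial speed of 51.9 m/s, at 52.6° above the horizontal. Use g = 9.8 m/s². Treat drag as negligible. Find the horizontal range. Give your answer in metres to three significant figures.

Components: vₓ = 51.90 cos 52.6° = 31.52 m/s, v_y0 = 51.90 sin 52.6° = 41.23 m/s.
The projectile lands when y = 73.4 + (41.23) t − ½·9.80·t² = 0. Positive root: t = (41.23 + √(41.23² + 2·9.80·73.4)) / 9.80 = (41.23 + 56.02) / 9.80 = 9.924 s.
Horizontal distance: R = vₓ t = 31.52 × 9.924 = 312.8 m.

313 m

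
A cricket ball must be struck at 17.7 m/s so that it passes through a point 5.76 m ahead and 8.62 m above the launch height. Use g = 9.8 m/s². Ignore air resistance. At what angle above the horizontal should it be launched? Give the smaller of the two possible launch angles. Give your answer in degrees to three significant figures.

Trajectory: y = x tanθ − g x² (1 + tan²θ)/(2v₀²). With x = 5.76, y = 8.62, v₀ = 17.7, g = 9.80:
0.5189 tan²θ − 5.76 tanθ + (9.139) = 0.
tanθ = [5.76 ± √(5.76² − 4 × 0.5189 × (9.139))] / (2 × 0.5189) = (5.76 ± 3.769) / 1.038, giving tanθ = 1.918 or 9.182.
θ = 62.46° or 83.78°; the smaller is 62.46°.

62.5°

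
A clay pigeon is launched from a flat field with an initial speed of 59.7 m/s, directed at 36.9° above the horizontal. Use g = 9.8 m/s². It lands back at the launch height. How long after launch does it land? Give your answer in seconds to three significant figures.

7.32 s

Horizontal component vₓ = 59.70 cos 36.9° = 47.74 m/s; vertical v_y0 = 59.70 sin 36.9° = 35.85 m/s.
Time of flight on level ground: T = 2 v_y0 / g = 2 × 35.85 / 9.80 = 7.315 s.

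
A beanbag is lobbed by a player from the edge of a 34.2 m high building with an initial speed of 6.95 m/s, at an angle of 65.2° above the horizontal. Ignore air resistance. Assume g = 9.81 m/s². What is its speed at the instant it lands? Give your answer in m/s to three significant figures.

vₓ = 6.950 cos 65.2° = 2.915 m/s; v_y0 = 6.950 sin 65.2° = 6.309 m/s.
With up positive and y = 0 at the ground: y(t) = 34.2 + (6.309) t − 4.905 t². Setting y = 0 and taking the positive root: t = [6.309 + √(6.309² + 2·9.81·34.2)] / 9.81 = (6.309 + 26.66) / 9.81 = 3.361 s.
Vertical velocity at impact: v_y = v_y0 − g t = 6.309 − 9.81 × 3.361 = −26.66 m/s.
Speed: |v| = √(vₓ² + v_y²) = √(2.915² + 26.66²) = 26.82 m/s.

26.8 m/s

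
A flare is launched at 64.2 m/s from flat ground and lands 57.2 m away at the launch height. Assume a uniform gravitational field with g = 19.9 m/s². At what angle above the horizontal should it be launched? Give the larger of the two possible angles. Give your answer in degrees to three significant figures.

From R = (v₀²/g) sin 2θ: sin 2θ = 19.9 × 57.2 / 4121.6 = 0.2762.
2θ = 16.03° or 180° − 16.03° = 164.0°, so θ = 8.016° or 81.98°.
The larger angle is 81.98°.

82.0°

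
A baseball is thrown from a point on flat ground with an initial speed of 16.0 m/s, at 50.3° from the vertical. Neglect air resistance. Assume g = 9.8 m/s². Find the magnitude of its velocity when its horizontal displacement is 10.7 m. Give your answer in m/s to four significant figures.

Horizontal component vₓ = 16.00 sin 50.3° = 12.31 m/s; vertical v_y0 = 16.00 cos 50.3° = 10.22 m/s.
x = vₓ t ⇒ t = 10.7/12.31 = 0.8692 s.
Vertical velocity there: v_y = v_y0 − g t = 10.22 − 9.80 × 0.8692 = 1.702 m/s.
Speed: √(vₓ² + v_y²) = √(12.31² + 1.702²) = 12.43 m/s.

12.43 m/s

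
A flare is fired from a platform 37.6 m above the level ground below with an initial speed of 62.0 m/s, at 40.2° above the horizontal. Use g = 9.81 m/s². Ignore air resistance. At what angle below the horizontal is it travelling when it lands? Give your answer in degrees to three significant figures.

45.6°

Components: vₓ = 62.00 cos 40.2° = 47.36 m/s, v_y0 = 62.00 sin 40.2° = 40.02 m/s.
With up positive and y = 0 at the ground: y(t) = 37.6 + (40.02) t − 4.905 t². Setting y = 0 and taking the positive root: t = [40.02 + √(40.02² + 2·9.81·37.6)] / 9.81 = (40.02 + 48.37) / 9.81 = 9.010 s.
At impact: v_y = v_y0 − g t = −48.37 m/s; vₓ = 47.36 m/s.
Angle below horizontal: arctan(|v_y|/vₓ) = arctan(48.37/47.36) = 45.60°.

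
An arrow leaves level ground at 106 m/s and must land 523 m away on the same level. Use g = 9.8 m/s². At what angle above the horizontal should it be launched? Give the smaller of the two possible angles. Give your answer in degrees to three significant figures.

13.6°

R = v₀² sin 2θ / g gives sin 2θ = gR/v₀² = 9.80·523/106² = 0.4562.
2θ = 27.14° or 180° − 27.14° = 152.9°, so θ = 13.57° or 76.43°.
The smaller angle is 13.57°.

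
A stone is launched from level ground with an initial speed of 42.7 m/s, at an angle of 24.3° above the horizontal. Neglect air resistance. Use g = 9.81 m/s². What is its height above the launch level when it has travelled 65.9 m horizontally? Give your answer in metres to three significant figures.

15.7 m

Horizontal component vₓ = 42.70 cos 24.3° = 38.92 m/s; vertical v_y0 = 42.70 sin 24.3° = 17.57 m/s.
x = vₓ t ⇒ t = 65.9/38.92 = 1.693 s.
Height: y = v_y0 t − ½ g t² = 17.57 × 1.693 − 4.905 × 1.693² = 29.75 − 14.06 = 15.69 m.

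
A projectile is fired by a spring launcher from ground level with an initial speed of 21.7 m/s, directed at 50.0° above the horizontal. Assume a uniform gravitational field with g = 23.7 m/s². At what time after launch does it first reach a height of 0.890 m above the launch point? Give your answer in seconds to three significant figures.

0.0558 s

Resolve: vₓ = 21.70 cos 50.0° = 13.95 m/s and v_y0 = 21.70 sin 50.0° = 16.62 m/s.
Height y(t) = 16.62 t − 11.85 t² = 0.890 gives 11.85 t² − 16.62 t + 0.890 = 0.
Quadratic formula: t = (16.62 ± √234.14) / 23.7 = (16.62 ± 15.30) / 23.7 → t = 0.05576 s or 1.347 s.
The first (ascending) time is 0.05576 s.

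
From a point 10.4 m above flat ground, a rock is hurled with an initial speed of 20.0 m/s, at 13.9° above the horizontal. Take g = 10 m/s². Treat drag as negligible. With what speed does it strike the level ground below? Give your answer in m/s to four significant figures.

24.66 m/s

Components: vₓ = 20.00 cos 13.9° = 19.41 m/s, v_y0 = 20.00 sin 13.9° = 4.805 m/s.
The projectile lands when y = 10.4 + (4.805) t − ½·10.0·t² = 0. Positive root: t = (4.805 + √(4.805² + 2·10.0·10.4)) / 10.0 = (4.805 + 15.20) / 10.0 = 2.001 s.
Vertical velocity at impact: v_y = v_y0 − g t = 4.805 − 10.0 × 2.001 = −15.20 m/s.
Speed: |v| = √(vₓ² + v_y²) = √(19.41² + 15.20²) = 24.66 m/s.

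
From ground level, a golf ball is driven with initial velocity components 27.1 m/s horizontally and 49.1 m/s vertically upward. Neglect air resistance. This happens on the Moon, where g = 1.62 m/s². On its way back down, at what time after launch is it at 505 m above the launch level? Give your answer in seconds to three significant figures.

47.5 s

Height y(t) = 49.10 t − 0.8100 t² = 505 gives 0.8100 t² − 49.10 t + 505 = 0.
Quadratic formula: t = (49.10 ± √774.61) / 1.62 = (49.10 ± 27.83) / 1.62 → t = 13.13 s or 47.49 s.
The descending-branch root is 47.49 s.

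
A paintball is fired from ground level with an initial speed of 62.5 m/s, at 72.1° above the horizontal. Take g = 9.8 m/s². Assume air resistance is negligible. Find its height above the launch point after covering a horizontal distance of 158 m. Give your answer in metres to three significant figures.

vₓ = 62.50 cos 72.1° = 19.21 m/s; v_y0 = 62.50 sin 72.1° = 59.47 m/s.
x = vₓ t ⇒ t = 158/19.21 = 8.225 s.
Height: y = v_y0 t − ½ g t² = 59.47 × 8.225 − 4.900 × 8.225² = 489.2 − 331.5 = 157.7 m.

158 m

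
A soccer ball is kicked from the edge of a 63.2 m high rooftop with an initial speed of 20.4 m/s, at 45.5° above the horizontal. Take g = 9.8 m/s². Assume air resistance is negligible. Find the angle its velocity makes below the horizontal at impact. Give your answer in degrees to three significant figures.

69.4°

Horizontal component vₓ = 20.40 cos 45.5° = 14.30 m/s; vertical v_y0 = 20.40 sin 45.5° = 14.55 m/s.
With up positive and y = 0 at the ground: y(t) = 63.2 + (14.55) t − 4.900 t². Setting y = 0 and taking the positive root: t = [14.55 + √(14.55² + 2·9.80·63.2)] / 9.80 = (14.55 + 38.08) / 9.80 = 5.371 s.
At impact: v_y = v_y0 − g t = −38.08 m/s; vₓ = 14.30 m/s.
Angle below horizontal: arctan(|v_y|/vₓ) = arctan(38.08/14.30) = 69.42°.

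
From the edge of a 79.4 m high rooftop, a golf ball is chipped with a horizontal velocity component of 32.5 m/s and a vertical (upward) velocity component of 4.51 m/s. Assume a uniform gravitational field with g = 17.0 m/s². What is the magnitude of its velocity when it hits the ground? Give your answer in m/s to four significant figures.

With up positive and y = 0 at the ground: y(t) = 79.4 + (4.510) t − 8.500 t². Setting y = 0 and taking the positive root: t = [4.510 + √(4.510² + 2·17.0·79.4)] / 17.0 = (4.510 + 52.15) / 17.0 = 3.333 s.
Vertical velocity at impact: v_y = v_y0 − g t = 4.510 − 17.0 × 3.333 = −52.15 m/s.
Speed: |v| = √(vₓ² + v_y²) = √(32.50² + 52.15²) = 61.45 m/s.

61.45 m/s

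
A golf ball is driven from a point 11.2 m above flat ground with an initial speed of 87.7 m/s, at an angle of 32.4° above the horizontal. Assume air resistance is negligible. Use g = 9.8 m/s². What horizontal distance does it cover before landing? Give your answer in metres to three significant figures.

727 m

Resolve: vₓ = 87.70 cos 32.4° = 74.05 m/s and v_y0 = 87.70 sin 32.4° = 46.99 m/s.
Vertical motion (up positive, ground at y = 0): 4.900 t² − (46.99) t − 11.2 = 0, so t = (46.99 + √(46.99² + 2·9.80·11.2)) / 9.80 = (46.99 + 49.27) / 9.80 = 9.823 s.
Horizontal distance: R = vₓ t = 74.05 × 9.823 = 727.4 m.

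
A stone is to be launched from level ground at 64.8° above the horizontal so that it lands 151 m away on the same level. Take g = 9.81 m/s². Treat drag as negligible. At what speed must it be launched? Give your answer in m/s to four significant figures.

Level-ground range: R = v₀² sin(2θ)/g, so v₀ = √(gR / sin 2θ).
v₀ = √(9.81 × 151 / sin 129.6°) = √(1481 / 0.7705) = √1922.5 = 43.85 m/s.

43.85 m/s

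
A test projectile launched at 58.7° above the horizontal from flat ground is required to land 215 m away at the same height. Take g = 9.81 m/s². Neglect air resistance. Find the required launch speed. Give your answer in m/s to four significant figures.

48.74 m/s

From R = (v₀² / g) sin 2θ: v₀ = √(gR / sin 2θ).
v₀ = √(9.81 × 215 / sin 117.4°) = √(2109 / 0.8878) = √2375.7 = 48.74 m/s.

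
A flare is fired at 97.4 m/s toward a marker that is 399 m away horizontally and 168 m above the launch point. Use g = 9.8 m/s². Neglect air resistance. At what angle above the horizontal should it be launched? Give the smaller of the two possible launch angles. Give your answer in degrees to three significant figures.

36.5°

Trajectory: y = x tanθ − g x² (1 + tan²θ)/(2v₀²). With x = 399, y = 168, v₀ = 97.4, g = 9.80:
82.23 tan²θ − 399 tanθ + (250.2) = 0.
tanθ = [399 ± √(399² − 4 × 82.23 × (250.2))] / (2 × 82.23) = (399 ± 277.3) / 164.5, giving tanθ = 0.7400 or 4.112.
θ = 36.50° or 76.33°; the smaller is 36.50°.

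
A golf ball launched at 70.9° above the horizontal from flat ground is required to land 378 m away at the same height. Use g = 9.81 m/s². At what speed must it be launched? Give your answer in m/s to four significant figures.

77.44 m/s

From R = (v₀² / g) sin 2θ: v₀ = √(gR / sin 2θ).
v₀ = √(9.81 × 378 / sin 141.8°) = √(3708 / 0.6184) = √5996.3 = 77.44 m/s.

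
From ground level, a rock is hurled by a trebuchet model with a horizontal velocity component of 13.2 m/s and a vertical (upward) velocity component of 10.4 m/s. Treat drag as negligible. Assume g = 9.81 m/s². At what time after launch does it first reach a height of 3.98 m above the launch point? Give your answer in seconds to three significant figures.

Require v_y0 t − ½ g t² = 3.98, i.e. 4.905 t² − 10.40 t + 3.98 = 0.
t = [10.40 ± √(10.40² − 2·9.81·3.98)] / 9.81 = (10.40 ± 5.484) / 9.81, so t = 0.5011 s or t = 1.619 s.
The first (ascending) time is 0.5011 s.

0.501 s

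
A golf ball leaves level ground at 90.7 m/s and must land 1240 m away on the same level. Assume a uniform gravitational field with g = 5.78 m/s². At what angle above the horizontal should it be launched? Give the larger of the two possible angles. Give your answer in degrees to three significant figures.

R = v₀² sin 2θ / g gives sin 2θ = gR/v₀² = 5.78·1240/90.7² = 0.8712.
2θ = 60.60° or 180° − 60.60° = 119.4°, so θ = 30.30° or 59.70°.
The larger angle is 59.70°.

59.7°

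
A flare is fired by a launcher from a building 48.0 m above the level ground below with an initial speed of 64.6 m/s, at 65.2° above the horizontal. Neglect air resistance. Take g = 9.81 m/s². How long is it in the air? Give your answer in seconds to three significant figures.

Horizontal component vₓ = 64.60 cos 65.2° = 27.10 m/s; vertical v_y0 = 64.60 sin 65.2° = 58.64 m/s.
With up positive and y = 0 at the ground: y(t) = 48.0 + (58.64) t − 4.905 t². Setting y = 0 and taking the positive root: t = [58.64 + √(58.64² + 2·9.81·48.0)] / 9.81 = (58.64 + 66.19) / 9.81 = 12.72 s.

12.7 s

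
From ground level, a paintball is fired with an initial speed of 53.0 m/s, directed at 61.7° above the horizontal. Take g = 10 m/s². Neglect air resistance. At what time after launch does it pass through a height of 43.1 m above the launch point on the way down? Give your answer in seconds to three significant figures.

Horizontal component vₓ = 53.00 cos 61.7° = 25.13 m/s; vertical v_y0 = 53.00 sin 61.7° = 46.67 m/s.
Height y(t) = 46.67 t − 5.000 t² = 43.1 gives 5.000 t² − 46.67 t + 43.1 = 0.
t = [46.67 ± √(46.67² − 2·10.0·43.1)] / 10.0 = (46.67 ± 36.27) / 10.0, so t = 1.039 s or t = 8.294 s.
The descending-branch root is 8.294 s.

8.29 s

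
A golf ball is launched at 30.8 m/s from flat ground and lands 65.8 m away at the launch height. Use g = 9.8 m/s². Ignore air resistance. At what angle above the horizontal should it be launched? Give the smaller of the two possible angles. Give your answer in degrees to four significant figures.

Level-ground range R = v₀² sin(2θ)/g ⇒ sin(2θ) = gR/v₀² = 9.80 × 65.8 / 30.8² = 0.6798.
2θ = 42.82° or 180° − 42.82° = 137.2°, so θ = 21.41° or 68.59°.
The smaller angle is 21.41°.

21.41°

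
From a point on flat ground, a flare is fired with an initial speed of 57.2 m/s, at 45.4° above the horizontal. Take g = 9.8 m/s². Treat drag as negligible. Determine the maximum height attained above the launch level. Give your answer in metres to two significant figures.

85 m

Horizontal component vₓ = 57.20 cos 45.4° = 40.16 m/s; vertical v_y0 = 57.20 sin 45.4° = 40.73 m/s.
At the apex v_y = 0, so H = v_y0²/(2g) = 40.73²/19.60 = 84.63 m.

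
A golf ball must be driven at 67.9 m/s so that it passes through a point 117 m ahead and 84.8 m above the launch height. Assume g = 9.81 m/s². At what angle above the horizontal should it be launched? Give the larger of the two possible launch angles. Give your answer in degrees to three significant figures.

Trajectory: y = x tanθ − g x² (1 + tan²θ)/(2v₀²). With x = 117, y = 84.8, v₀ = 67.9, g = 9.81:
14.56 tan²θ − 117 tanθ + (99.36) = 0.
tanθ = [117 ± √(117² − 4 × 14.56 × (99.36))] / (2 × 14.56) = (117 ± 88.89) / 29.13, giving tanθ = 0.9652 or 7.068.
θ = 43.99° or 81.95°; the larger is 81.95°.

81.9°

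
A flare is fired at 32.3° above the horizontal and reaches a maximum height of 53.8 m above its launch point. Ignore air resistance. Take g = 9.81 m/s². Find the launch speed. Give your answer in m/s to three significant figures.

60.8 m/s

At the peak v_y = 0, so v_y0 = √(2gH) = √(2 × 9.81 × 53.8) = 32.49 m/s.
v_y0 = v₀ sin θ ⇒ v₀ = 32.49 / sin 32.3° = 60.80 m/s.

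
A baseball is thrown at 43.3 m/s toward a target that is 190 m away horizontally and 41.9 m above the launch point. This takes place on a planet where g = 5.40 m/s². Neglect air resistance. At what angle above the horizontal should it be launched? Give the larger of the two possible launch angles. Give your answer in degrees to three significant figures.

Trajectory: y = x tanθ − g x² (1 + tan²θ)/(2v₀²). With x = 190, y = 41.9, v₀ = 43.3, g = 5.40:
51.99 tan²θ − 190 tanθ + (93.89) = 0.
tanθ = [190 ± √(190² − 4 × 51.99 × (93.89))] / (2 × 51.99) = (190 ± 128.7) / 104.0, giving tanθ = 0.5891 or 3.066.
θ = 30.50° or 71.93°; the larger is 71.93°.

71.9°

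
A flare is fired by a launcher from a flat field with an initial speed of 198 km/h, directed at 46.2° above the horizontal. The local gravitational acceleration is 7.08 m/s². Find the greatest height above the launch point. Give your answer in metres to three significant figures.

Convert: 198 km/h = 198/3.6 = 55.00 m/s.
Components: vₓ = 55.00 cos 46.2° = 38.07 m/s, v_y0 = 55.00 sin 46.2° = 39.70 m/s.
At the apex v_y = 0, so H = v_y0²/(2g) = 39.70²/14.16 = 111.3 m.

111 m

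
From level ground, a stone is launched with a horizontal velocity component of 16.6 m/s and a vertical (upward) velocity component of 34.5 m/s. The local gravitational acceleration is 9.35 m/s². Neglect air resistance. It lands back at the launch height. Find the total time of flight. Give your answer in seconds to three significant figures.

Time of flight on level ground: T = 2 v_y0 / g = 2 × 34.50 / 9.35 = 7.380 s.

7.38 s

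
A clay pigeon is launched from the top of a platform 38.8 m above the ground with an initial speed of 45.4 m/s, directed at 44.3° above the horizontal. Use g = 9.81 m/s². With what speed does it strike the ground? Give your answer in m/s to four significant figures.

53.13 m/s

Horizontal component vₓ = 45.40 cos 44.3° = 32.49 m/s; vertical v_y0 = 45.40 sin 44.3° = 31.71 m/s.
The projectile lands when y = 38.8 + (31.71) t − ½·9.81·t² = 0. Positive root: t = (31.71 + √(31.71² + 2·9.81·38.8)) / 9.81 = (31.71 + 42.03) / 9.81 = 7.517 s.
Vertical velocity at impact: v_y = v_y0 − g t = 31.71 − 9.81 × 7.517 = −42.03 m/s.
Speed: |v| = √(vₓ² + v_y²) = √(32.49² + 42.03²) = 53.13 m/s.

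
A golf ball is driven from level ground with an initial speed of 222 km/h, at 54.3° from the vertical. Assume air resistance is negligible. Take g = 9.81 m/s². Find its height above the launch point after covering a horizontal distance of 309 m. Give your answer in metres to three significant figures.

Convert: 222 km/h = 222/3.6 = 61.67 m/s.
Resolve: vₓ = 61.67 sin 54.3° = 50.08 m/s and v_y0 = 61.67 cos 54.3° = 35.99 m/s.
Time to reach x = 309 m: t = x/vₓ = 309/50.08 = 6.170 s.
Height: y = v_y0 t − ½ g t² = 35.99 × 6.170 − 4.905 × 6.170² = 222.0 − 186.7 = 35.29 m.

35.3 m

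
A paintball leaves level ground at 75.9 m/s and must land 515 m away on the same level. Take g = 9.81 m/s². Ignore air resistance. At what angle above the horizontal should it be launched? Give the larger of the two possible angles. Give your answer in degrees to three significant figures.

From R = (v₀²/g) sin 2θ: sin 2θ = 9.81 × 515 / 5760.8 = 0.8770.
2θ = 61.28° or 180° − 61.28° = 118.7°, so θ = 30.64° or 59.36°.
The larger angle is 59.36°.

59.4°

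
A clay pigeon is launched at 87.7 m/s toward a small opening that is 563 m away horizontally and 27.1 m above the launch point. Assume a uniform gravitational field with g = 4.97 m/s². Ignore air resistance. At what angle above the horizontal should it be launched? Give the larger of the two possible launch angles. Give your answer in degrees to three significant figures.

79.2°

Trajectory: y = x tanθ − g x² (1 + tan²θ)/(2v₀²). With x = 563, y = 27.1, v₀ = 87.7, g = 4.97:
102.4 tan²θ − 563 tanθ + (129.5) = 0.
tanθ = [563 ± √(563² − 4 × 102.4 × (129.5))] / (2 × 102.4) = (563 ± 513.7) / 204.8, giving tanθ = 0.2406 or 5.257.
θ = 13.53° or 79.23°; the larger is 79.23°.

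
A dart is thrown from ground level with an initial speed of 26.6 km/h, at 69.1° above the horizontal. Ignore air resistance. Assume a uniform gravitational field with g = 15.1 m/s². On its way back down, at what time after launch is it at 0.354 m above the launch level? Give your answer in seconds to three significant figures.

0.860 s

Convert: 26.6 km/h = 26.6/3.6 = 7.389 m/s.
Horizontal component vₓ = 7.389 cos 69.1° = 2.636 m/s; vertical v_y0 = 7.389 sin 69.1° = 6.903 m/s.
Require v_y0 t − ½ g t² = 0.354, i.e. 7.550 t² − 6.903 t + 0.354 = 0.
t = [6.903 ± √(6.903² − 2·15.1·0.354)] / 15.1 = (6.903 ± 6.079) / 15.1, so t = 0.05454 s or t = 0.8597 s.
The descending-branch root is 0.8597 s.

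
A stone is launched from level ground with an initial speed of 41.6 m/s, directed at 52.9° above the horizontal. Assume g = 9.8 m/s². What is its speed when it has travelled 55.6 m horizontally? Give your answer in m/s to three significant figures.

Components: vₓ = 41.60 cos 52.9° = 25.09 m/s, v_y0 = 41.60 sin 52.9° = 33.18 m/s.
Time to reach x = 55.6 m: t = x/vₓ = 55.6/25.09 = 2.216 s.
Vertical velocity there: v_y = v_y0 − g t = 33.18 − 9.80 × 2.216 = 11.47 m/s.
Speed: √(vₓ² + v_y²) = √(25.09² + 11.47²) = 27.59 m/s.

27.6 m/s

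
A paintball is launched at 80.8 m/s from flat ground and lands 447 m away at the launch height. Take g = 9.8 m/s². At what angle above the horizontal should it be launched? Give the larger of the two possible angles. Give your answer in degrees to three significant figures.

68.9°

From R = (v₀²/g) sin 2θ: sin 2θ = 9.80 × 447 / 6528.6 = 0.6710.
2θ = 42.14° or 180° − 42.14° = 137.9°, so θ = 21.07° or 68.93°.
The larger angle is 68.93°.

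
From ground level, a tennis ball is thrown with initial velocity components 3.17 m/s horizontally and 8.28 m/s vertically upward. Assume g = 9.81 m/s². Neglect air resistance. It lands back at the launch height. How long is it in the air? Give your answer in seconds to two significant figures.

Landing at launch height ⇒ T = 2 v_y0 / g = 2 × 8.280 / 9.81 = 1.688 s.

1.7 s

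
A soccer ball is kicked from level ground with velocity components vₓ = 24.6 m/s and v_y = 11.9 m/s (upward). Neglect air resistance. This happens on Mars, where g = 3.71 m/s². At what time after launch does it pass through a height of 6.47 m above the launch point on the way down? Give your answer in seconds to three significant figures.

Require v_y0 t − ½ g t² = 6.47, i.e. 1.855 t² − 11.90 t + 6.47 = 0.
Quadratic formula: t = (11.90 ± √93.603) / 3.71 = (11.90 ± 9.675) / 3.71 → t = 0.5998 s or 5.815 s.
The descending-branch root is 5.815 s.

5.82 s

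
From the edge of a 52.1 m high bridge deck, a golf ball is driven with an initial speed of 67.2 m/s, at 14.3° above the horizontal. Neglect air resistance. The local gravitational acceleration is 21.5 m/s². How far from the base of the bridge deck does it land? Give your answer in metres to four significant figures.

202.2 m

Resolve: vₓ = 67.20 cos 14.3° = 65.12 m/s and v_y0 = 67.20 sin 14.3° = 16.60 m/s.
With up positive and y = 0 at the ground: y(t) = 52.1 + (16.60) t − 10.75 t². Setting y = 0 and taking the positive root: t = [16.60 + √(16.60² + 2·21.5·52.1)] / 21.5 = (16.60 + 50.16) / 21.5 = 3.105 s.
Horizontal distance: R = vₓ t = 65.12 × 3.105 = 202.2 m.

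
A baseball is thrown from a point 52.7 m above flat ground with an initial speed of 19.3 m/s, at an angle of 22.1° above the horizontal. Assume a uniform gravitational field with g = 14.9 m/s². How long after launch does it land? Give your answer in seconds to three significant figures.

3.19 s

Horizontal component vₓ = 19.30 cos 22.1° = 17.88 m/s; vertical v_y0 = 19.30 sin 22.1° = 7.261 m/s.
With up positive and y = 0 at the ground: y(t) = 52.7 + (7.261) t − 7.450 t². Setting y = 0 and taking the positive root: t = [7.261 + √(7.261² + 2·14.9·52.7)] / 14.9 = (7.261 + 40.29) / 14.9 = 3.191 s.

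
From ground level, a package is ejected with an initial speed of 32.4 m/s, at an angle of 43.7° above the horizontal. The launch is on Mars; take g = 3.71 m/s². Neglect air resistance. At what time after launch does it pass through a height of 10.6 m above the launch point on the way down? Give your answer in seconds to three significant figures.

vₓ = 32.40 cos 43.7° = 23.42 m/s; v_y0 = 32.40 sin 43.7° = 22.38 m/s.
Set y = v_y0 t − ½ g t² = 10.6: 1.855 t² − 22.38 t + 10.6 = 0.
Quadratic formula: t = (22.38 ± √422.42) / 3.71 = (22.38 ± 20.55) / 3.71 → t = 0.4937 s or 11.57 s.
The descending-branch root is 11.57 s.

11.6 s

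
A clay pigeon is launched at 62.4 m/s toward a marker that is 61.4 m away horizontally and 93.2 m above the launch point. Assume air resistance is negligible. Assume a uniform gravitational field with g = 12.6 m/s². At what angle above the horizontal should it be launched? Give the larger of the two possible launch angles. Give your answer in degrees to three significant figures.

Trajectory: y = x tanθ − g x² (1 + tan²θ)/(2v₀²). With x = 61.4, y = 93.2, v₀ = 62.4, g = 12.6:
6.100 tan²θ − 61.4 tanθ + (99.30) = 0.
tanθ = [61.4 ± √(61.4² − 4 × 6.100 × (99.30))] / (2 × 6.100) = (61.4 ± 36.70) / 12.20, giving tanθ = 2.024 or 8.042.
θ = 63.71° or 82.91°; the larger is 82.91°.

82.9°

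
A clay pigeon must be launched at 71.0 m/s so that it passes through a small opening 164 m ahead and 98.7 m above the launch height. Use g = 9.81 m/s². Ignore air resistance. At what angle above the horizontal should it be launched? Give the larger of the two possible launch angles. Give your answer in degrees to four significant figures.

79.47°

Trajectory: y = x tanθ − g x² (1 + tan²θ)/(2v₀²). With x = 164, y = 98.7, v₀ = 71.0, g = 9.81:
26.17 tan²θ − 164 tanθ + (124.9) = 0.
tanθ = [164 ± √(164² − 4 × 26.17 × (124.9))] / (2 × 26.17) = (164 ± 117.6) / 52.34, giving tanθ = 0.8869 or 5.380.
θ = 41.57° or 79.47°; the larger is 79.47°.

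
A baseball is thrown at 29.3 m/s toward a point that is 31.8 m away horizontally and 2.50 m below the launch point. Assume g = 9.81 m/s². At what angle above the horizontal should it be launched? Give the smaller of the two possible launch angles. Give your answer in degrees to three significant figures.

Trajectory: y = x tanθ − g x² (1 + tan²θ)/(2v₀²). With x = 31.8, y = −2.50, v₀ = 29.3, g = 9.81:
5.778 tan²θ − 31.8 tanθ + (3.278) = 0.
tanθ = [31.8 ± √(31.8² − 4 × 5.778 × (3.278))] / (2 × 5.778) = (31.8 ± 30.59) / 11.56, giving tanθ = 0.1051 or 5.399.
θ = 5.999° or 79.51°; the smaller is 5.999°.

6.00°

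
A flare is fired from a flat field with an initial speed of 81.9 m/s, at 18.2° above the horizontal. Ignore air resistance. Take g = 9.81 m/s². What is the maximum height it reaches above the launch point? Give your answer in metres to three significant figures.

33.4 m

vₓ = 81.90 cos 18.2° = 77.80 m/s; v_y0 = 81.90 sin 18.2° = 25.58 m/s.
At the apex v_y = 0, so H = v_y0²/(2g) = 25.58²/19.62 = 33.35 m.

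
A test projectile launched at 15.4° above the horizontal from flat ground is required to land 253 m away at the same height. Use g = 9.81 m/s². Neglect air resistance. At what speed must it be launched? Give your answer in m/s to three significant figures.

69.6 m/s

Level-ground range: R = v₀² sin(2θ)/g, so v₀ = √(gR / sin 2θ).
v₀ = √(9.81 × 253 / sin 30.80°) = √(2482 / 0.5120) = √4847.1 = 69.62 m/s.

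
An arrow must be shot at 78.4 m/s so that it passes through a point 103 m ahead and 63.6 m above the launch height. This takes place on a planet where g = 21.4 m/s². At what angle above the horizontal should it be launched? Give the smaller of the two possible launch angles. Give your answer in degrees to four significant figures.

Trajectory: y = x tanθ − g x² (1 + tan²θ)/(2v₀²). With x = 103, y = 63.6, v₀ = 78.4, g = 21.4:
18.47 tan²θ − 103 tanθ + (82.07) = 0.
tanθ = [103 ± √(103² − 4 × 18.47 × (82.07))] / (2 × 18.47) = (103 ± 67.43) / 36.94, giving tanθ = 0.9631 or 4.614.
θ = 43.92° or 77.77°; the smaller is 43.92°.

43.92°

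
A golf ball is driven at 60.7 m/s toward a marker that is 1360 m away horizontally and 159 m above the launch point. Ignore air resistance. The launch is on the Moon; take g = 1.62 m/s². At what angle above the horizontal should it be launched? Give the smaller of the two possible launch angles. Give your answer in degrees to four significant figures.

25.95°

Trajectory: y = x tanθ − g x² (1 + tan²θ)/(2v₀²). With x = 1360, y = 159, v₀ = 60.7, g = 1.62:
406.6 tan²θ − 1360 tanθ + (565.6) = 0.
tanθ = [1360 ± √(1360² − 4 × 406.6 × (565.6))] / (2 × 406.6) = (1360 ± 964.2) / 813.2, giving tanθ = 0.4867 or 2.858.
θ = 25.95° or 70.71°; the smaller is 25.95°.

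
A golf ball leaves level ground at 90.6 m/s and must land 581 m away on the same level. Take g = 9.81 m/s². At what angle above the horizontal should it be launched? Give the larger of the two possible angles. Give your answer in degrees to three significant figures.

68.0°

From R = (v₀²/g) sin 2θ: sin 2θ = 9.81 × 581 / 8208.4 = 0.6944.
2θ = 43.98° or 180° − 43.98° = 136.0°, so θ = 21.99° or 68.01°.
The larger angle is 68.01°.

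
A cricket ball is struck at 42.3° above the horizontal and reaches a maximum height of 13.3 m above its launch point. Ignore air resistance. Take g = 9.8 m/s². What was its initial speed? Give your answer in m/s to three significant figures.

24.0 m/s

At the peak v_y = 0, so v_y0 = √(2gH) = √(2 × 9.80 × 13.3) = 16.15 m/s.
v_y0 = v₀ sin θ ⇒ v₀ = 16.15 / sin 42.3° = 23.99 m/s.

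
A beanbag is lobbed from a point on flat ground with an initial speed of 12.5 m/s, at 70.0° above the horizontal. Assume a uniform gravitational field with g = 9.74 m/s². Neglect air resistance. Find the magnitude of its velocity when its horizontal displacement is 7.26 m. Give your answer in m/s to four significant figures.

Resolve: vₓ = 12.50 cos 70.0° = 4.275 m/s and v_y0 = 12.50 sin 70.0° = 11.75 m/s.
x = vₓ t ⇒ t = 7.26/4.275 = 1.698 s.
Vertical velocity there: v_y = v_y0 − g t = 11.75 − 9.74 × 1.698 = −4.794 m/s.
Speed: √(vₓ² + v_y²) = √(4.275² + 4.794²) = 6.423 m/s.

6.423 m/s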